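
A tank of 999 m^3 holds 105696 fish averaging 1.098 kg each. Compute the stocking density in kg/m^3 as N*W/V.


Total biomass = 105696 fish * 1.098 kg = 116054.208 kg
Density = total biomass / volume = 116054.208 / 999 = 116.17 kg/m^3

116.17 kg/m^3


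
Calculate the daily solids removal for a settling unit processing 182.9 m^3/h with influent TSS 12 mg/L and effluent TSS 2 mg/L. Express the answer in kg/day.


Concentration drop: TSS_in - TSS_out = 12 - 2 = 10 mg/L
Hourly solids removed = Q * dTSS = 182.9 m^3/h * 10 mg/L = 1829 g/h  (m^3/h * mg/L = g/h)
Daily solids removed = 1829 * 24 = 43896 g/day
Convert g to kg: 43896 / 1000 = 43.896 kg/day

43.896 kg/day


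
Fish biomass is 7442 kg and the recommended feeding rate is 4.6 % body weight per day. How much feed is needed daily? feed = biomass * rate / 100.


Feeding rate fraction = 4.6% / 100 = 0.046
Daily feed = 7442 kg * 0.046 = 342.332 kg/day

342.332 kg/day


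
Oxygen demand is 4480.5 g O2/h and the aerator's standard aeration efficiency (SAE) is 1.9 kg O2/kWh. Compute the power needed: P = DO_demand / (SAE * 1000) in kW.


SAE in g O2/kWh = 1.9 * 1000 = 1900 g/kWh
P = DO_demand / SAE_g = 4480.5 / 1900 = 2.35816 kW

2.35816 kW


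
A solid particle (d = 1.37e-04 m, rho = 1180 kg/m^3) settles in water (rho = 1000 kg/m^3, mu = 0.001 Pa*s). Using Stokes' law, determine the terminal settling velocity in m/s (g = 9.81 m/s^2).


Density difference: rho_p - rho_f = 1180 - 1000 = 180 kg/m^3
d^2 = (1.37e-04)^2 = 1.8769e-08 m^2
Numerator = (rho_p - rho_f) * g * d^2 = 180 * 9.81 * 1.8769e-08 = 3.31423e-05
Denominator = 18 * mu = 18 * 0.001 = 0.018
v_s = 3.31423e-05 / 0.018 = 0.00184124 m/s
Check: Re = rho_f * v_s * d / mu = 1000 * 0.00184124 * 1.37e-04 / 0.001 = 0.252 < 1, so Stokes' law applies.

0.00184124 m/s


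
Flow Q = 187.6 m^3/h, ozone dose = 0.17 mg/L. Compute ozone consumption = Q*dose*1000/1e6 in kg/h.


O3 demand (mg/h) = Q * dose * 1000 = 187.6 * 0.17 * 1000 = 31892 mg/h
Convert mg to kg: 31892 / 1e6 = 0.031892 kg/h

0.031892 kg/h


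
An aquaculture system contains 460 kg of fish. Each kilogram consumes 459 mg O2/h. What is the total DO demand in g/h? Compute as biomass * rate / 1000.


Total O2 consumption (mg/h) = 460 kg * 459 mg/(kg*h) = 211140 mg/h
Convert to g/h: 211140 / 1000 = 211.14 g/h

211.14 g/h


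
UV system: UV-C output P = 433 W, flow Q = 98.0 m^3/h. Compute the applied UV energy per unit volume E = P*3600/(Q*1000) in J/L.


Energy delivered per hour = 433 W * 3600 s = 1558800 J/h
Volume treated per hour = 98.0 m^3/h * 1000 = 98000 L/h
dose = 1558800 / 98000 = 15.9061 J/L

15.9061 J/L


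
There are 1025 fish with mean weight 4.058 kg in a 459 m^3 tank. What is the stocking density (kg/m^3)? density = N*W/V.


Total biomass = 1025 fish * 4.058 kg = 4159.45 kg
Density = total biomass / volume = 4159.45 / 459 = 9.06198 kg/m^3

9.06198 kg/m^3


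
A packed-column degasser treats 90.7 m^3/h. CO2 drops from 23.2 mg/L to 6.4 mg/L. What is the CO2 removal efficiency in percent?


CO2_out / CO2_in = 6.4 / 23.2 = 0.27586207
Fraction remaining = 0.27586207
efficiency = (1 - 0.27586207) * 100 = 72.4138 %

72.4138 %


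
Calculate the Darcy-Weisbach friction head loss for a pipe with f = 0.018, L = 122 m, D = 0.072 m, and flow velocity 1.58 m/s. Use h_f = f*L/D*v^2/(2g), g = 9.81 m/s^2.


v^2 = 1.58^2 = 2.4964 m^2/s^2
L/D = 122/0.072 = 1694.4444
h_f = f*(L/D)*v^2/(2g) = 0.018 * 1694.4444 * 2.4964 / 19.62 = 3.88074 m

3.88074 m


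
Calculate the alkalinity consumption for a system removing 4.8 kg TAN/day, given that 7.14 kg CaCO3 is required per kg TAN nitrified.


Alkalinity factor: 7.14 kg CaCO3 consumed per kg TAN nitrified
alk = 4.8 kg TAN * 7.14 = 34.272 kg CaCO3/day

34.272 kg CaCO3/day


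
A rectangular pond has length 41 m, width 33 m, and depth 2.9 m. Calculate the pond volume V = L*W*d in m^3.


Base area = L * W = 41 * 33 = 1353 m^2
Volume = area * depth = 1353 * 2.9 = 3923.7 m^3

3923.7 m^3


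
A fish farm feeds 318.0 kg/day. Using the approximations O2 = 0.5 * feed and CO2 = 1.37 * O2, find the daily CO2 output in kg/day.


O2 = 318.0 * 0.5 = 159
CO2 = 159 * 1.37 = 217.83

217.83 kg/day


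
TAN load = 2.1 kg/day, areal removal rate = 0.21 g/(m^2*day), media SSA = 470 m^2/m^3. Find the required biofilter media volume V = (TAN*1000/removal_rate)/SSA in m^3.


A = 2.1*1000 / 0.21 = 10000 m^2
V = 10000 / 470 = 21.2766

21.2766 m^3


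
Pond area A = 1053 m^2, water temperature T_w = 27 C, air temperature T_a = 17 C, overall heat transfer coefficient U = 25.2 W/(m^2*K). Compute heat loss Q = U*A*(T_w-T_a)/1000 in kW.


Temperature difference dT = 27 - 17 = 10 K
Heat loss (W) = U * A * dT = 25.2 * 1053 * 10 = 265356 W
Convert to kW: 265356 / 1000 = 265.356 kW

265.356 kW


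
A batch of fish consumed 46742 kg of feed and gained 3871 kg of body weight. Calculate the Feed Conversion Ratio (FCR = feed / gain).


FCR = feed consumed / weight gained
FCR = 46742 kg / 3871 kg = 12.0749

12.0749


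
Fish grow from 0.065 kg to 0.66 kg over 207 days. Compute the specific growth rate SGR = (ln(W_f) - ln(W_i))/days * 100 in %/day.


ln(W_f) = ln(0.66) = -0.41551544
ln(W_i) = ln(0.065) = -2.733368
ln(W_f) - ln(W_i) = -0.41551544 - -2.733368 = 2.3178526
SGR = 2.3178526 / 207 * 100 = 1.11974 %/day

1.11974 %/day


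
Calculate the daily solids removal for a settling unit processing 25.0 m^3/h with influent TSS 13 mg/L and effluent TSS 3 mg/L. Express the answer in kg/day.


Concentration drop: TSS_in - TSS_out = 13 - 3 = 10 mg/L
Hourly solids removed = Q * dTSS = 25.0 m^3/h * 10 mg/L = 250 g/h  (m^3/h * mg/L = g/h)
Daily solids removed = 250 * 24 = 6000 g/day
Convert g to kg: 6000 / 1000 = 6 kg/day

6 kg/day


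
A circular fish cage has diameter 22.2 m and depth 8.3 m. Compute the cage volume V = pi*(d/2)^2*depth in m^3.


r = d/2 = 22.2/2 = 11.1 m
Base area = pi*r^2 = pi*11.1^2 = 387.07563 m^2
Volume = 387.07563 * 8.3 = 3212.73 m^3

3212.73 m^3


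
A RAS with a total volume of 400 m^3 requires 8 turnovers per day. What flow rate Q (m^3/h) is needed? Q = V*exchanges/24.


Daily recirculation volume = 400 m^3 * 8 = 3200 m^3/day
Flow rate Q = daily volume / 24 h = 3200 / 24 = 133.333 m^3/h

133.333 m^3/h


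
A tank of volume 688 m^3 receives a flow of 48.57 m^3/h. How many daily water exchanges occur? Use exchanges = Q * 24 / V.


Daily flow volume = 48.57 m^3/h * 24 h = 1165.68 m^3/day
Exchanges = daily flow / tank volume = 1165.68 / 688 = 1.6943 exchanges/day

1.6943 exchanges/day


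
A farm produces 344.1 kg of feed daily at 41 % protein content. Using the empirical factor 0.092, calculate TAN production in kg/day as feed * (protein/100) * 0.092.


Protein in feed = 344.1 * 41/100 = 141.081 kg/day
TAN = protein * 0.092 = 141.081 * 0.092 = 12.979452 kg/day

12.979452 kg/day


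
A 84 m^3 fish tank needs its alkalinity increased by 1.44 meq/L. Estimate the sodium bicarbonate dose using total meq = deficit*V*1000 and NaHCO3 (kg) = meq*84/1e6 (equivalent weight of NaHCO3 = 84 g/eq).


Tank volume in L = 84 m^3 * 1000 = 84000 L
Total meq required = 1.44 meq/L * 84000 L = 120960 meq
NaHCO3 mass = 120960 meq * 84 mg/meq / 1e6 = 10.1606 kg

10.1606 kg


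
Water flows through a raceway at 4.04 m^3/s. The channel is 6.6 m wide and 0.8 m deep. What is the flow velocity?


Cross-sectional area = W * d = 6.6 * 0.8 = 5.28 m^2
Velocity = Q / A = 4.04 / 5.28 = 0.765152 m/s

0.765152 m/s


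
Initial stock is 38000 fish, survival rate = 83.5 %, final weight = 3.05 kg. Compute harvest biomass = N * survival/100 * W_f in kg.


Survivors = 38000 * 83.5/100 = 31730 fish
Harvest biomass = survivors * W_f = 31730 * 3.05 = 96776.5 kg

96776.5 kg


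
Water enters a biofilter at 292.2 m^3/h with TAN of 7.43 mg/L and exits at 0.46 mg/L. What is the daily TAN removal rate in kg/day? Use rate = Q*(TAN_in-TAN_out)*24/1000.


Concentration drop: TAN_in - TAN_out = 7.43 - 0.46 = 6.97 mg/L
Hourly TAN removed = Q * dTAN = 292.2 m^3/h * 6.97 mg/L = 2036.634 g/h  (m^3/h * mg/L = g/h)
Daily TAN removed = 2036.634 * 24 = 48879.216 g/day
Convert to kg/day: 48879.216 / 1000 = 48.879216 kg/day

48.879216 kg/day


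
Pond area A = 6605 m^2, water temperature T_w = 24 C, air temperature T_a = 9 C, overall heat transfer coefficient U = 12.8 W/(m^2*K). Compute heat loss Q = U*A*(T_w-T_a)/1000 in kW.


Temperature difference dT = 24 - 9 = 15 K
Heat loss (W) = U * A * dT = 12.8 * 6605 * 15 = 1268160 W
Convert to kW: 1268160 / 1000 = 1268.16 kW

1268.16 kW


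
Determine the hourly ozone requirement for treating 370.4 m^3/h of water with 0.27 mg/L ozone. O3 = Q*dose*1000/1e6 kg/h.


O3 demand (mg/h) = Q * dose * 1000 = 370.4 * 0.27 * 1000 = 100008 mg/h
Convert mg to kg: 100008 / 1e6 = 0.100008 kg/h

0.100008 kg/h


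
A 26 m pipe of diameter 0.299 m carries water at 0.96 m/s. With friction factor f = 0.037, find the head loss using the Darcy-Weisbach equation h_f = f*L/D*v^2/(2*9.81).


v^2 = 0.96^2 = 0.9216 m^2/s^2
L/D = 26/0.299 = 86.956522
h_f = f*(L/D)*v^2/(2g) = 0.037 * 86.956522 * 0.9216 / 19.62 = 0.151129 m

0.151129 m


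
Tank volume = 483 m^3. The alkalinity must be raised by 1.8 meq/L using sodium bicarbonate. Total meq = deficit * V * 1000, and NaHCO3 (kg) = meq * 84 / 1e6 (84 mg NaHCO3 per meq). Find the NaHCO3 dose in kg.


Tank volume in L = 483 m^3 * 1000 = 483000 L
Total meq required = 1.8 meq/L * 483000 L = 869400 meq
NaHCO3 mass = 869400 meq * 84 mg/meq / 1e6 = 73.0296 kg

73.0296 kg


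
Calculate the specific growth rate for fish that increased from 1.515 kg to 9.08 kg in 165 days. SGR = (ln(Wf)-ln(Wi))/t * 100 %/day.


ln(W_f) = ln(9.08) = 2.2060742
ln(W_i) = ln(1.515) = 0.41541544
ln(W_f) - ln(W_i) = 2.2060742 - 0.41541544 = 1.7906588
SGR = 1.7906588 / 165 * 100 = 1.08525 %/day

1.08525 %/day


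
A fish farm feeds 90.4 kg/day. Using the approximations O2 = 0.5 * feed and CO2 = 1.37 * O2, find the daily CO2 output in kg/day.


O2 = 90.4 * 0.5 = 45.2
CO2 = 45.2 * 1.37 = 61.924

61.924 kg/day


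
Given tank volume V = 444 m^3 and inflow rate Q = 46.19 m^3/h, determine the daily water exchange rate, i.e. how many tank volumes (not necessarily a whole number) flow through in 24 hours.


Daily flow volume = 46.19 m^3/h * 24 h = 1108.56 m^3/day
Exchanges = daily flow / tank volume = 1108.56 / 444 = 2.49676 exchanges/day

2.49676 exchanges/day


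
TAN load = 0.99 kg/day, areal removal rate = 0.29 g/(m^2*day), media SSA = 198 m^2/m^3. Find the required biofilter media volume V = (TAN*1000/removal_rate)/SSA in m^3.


A = 0.99*1000 / 0.29 = 3413.7931 m^2
V = 3413.7931 / 198 = 17.2414

17.2414 m^3


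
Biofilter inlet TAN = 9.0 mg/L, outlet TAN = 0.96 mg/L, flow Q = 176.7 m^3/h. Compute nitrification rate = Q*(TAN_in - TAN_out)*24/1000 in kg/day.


Concentration drop: TAN_in - TAN_out = 9.0 - 0.96 = 8.04 mg/L
Hourly TAN removed = Q * dTAN = 176.7 m^3/h * 8.04 mg/L = 1420.668 g/h  (m^3/h * mg/L = g/h)
Daily TAN removed = 1420.668 * 24 = 34096.032 g/day
Convert to kg/day: 34096.032 / 1000 = 34.096032 kg/day

34.096032 kg/day


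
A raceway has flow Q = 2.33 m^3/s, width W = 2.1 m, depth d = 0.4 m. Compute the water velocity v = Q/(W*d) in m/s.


Cross-sectional area = W * d = 2.1 * 0.4 = 0.84 m^2
Velocity = Q / A = 2.33 / 0.84 = 2.77381 m/s

2.77381 m/s


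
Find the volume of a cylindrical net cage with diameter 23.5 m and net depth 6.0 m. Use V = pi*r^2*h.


r = d/2 = 23.5/2 = 11.75 m
Base area = pi*r^2 = pi*11.75^2 = 433.73614 m^2
Volume = 433.73614 * 6.0 = 2602.42 m^3

2602.42 m^3


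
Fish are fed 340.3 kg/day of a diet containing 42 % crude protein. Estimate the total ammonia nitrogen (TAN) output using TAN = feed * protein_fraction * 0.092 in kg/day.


Protein in feed = 340.3 * 42/100 = 142.926 kg/day
TAN = protein * 0.092 = 142.926 * 0.092 = 13.149192 kg/day

13.149192 kg/day


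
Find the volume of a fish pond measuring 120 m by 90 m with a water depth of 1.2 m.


Base area = L * W = 120 * 90 = 10800 m^2
Volume = area * depth = 10800 * 1.2 = 12960 m^3

12960 m^3


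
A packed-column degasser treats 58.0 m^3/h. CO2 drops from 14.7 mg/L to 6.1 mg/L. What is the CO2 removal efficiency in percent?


CO2_out / CO2_in = 6.1 / 14.7 = 0.41496599
Fraction remaining = 0.41496599
efficiency = (1 - 0.41496599) * 100 = 58.5034 %

58.5034 %


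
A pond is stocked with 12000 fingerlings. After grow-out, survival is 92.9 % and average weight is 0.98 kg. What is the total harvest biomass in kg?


Survivors = 12000 * 92.9/100 = 11148 fish
Harvest biomass = survivors * W_f = 11148 * 0.98 = 10925.04 kg

10925.04 kg


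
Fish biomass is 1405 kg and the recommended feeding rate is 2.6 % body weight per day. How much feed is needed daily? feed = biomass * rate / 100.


Feeding rate fraction = 2.6% / 100 = 0.026
Daily feed = 1405 kg * 0.026 = 36.53 kg/day

36.53 kg/day


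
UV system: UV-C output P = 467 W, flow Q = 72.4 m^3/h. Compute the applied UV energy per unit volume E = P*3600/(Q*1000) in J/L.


Energy delivered per hour = 467 W * 3600 s = 1681200 J/h
Volume treated per hour = 72.4 m^3/h * 1000 = 72400 L/h
dose = 1681200 / 72400 = 23.221 J/L

23.221 J/L


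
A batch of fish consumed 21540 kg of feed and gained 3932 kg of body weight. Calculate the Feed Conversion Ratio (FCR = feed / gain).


FCR = feed consumed / weight gained
FCR = 21540 kg / 3932 kg = 5.47813

5.47813


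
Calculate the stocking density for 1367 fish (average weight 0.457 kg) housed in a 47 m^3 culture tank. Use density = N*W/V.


Total biomass = 1367 fish * 0.457 kg = 624.719 kg
Density = total biomass / volume = 624.719 / 47 = 13.2919 kg/m^3

13.2919 kg/m^3


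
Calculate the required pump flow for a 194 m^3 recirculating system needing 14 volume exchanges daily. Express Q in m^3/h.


Daily recirculation volume = 194 m^3 * 14 = 2716 m^3/day
Flow rate Q = daily volume / 24 h = 2716 / 24 = 113.167 m^3/h

113.167 m^3/h


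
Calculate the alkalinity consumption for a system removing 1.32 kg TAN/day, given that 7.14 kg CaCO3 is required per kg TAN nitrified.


Alkalinity factor: 7.14 kg CaCO3 consumed per kg TAN nitrified
alk = 1.32 kg TAN * 7.14 = 9.4248 kg CaCO3/day

9.4248 kg CaCO3/day


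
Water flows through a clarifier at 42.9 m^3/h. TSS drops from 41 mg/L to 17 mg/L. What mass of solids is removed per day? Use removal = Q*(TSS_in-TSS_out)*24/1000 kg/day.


Concentration drop: TSS_in - TSS_out = 41 - 17 = 24 mg/L
Hourly solids removed = Q * dTSS = 42.9 m^3/h * 24 mg/L = 1029.6 g/h  (m^3/h * mg/L = g/h)
Daily solids removed = 1029.6 * 24 = 24710.4 g/day
Convert g to kg: 24710.4 / 1000 = 24.7104 kg/day

24.7104 kg/day


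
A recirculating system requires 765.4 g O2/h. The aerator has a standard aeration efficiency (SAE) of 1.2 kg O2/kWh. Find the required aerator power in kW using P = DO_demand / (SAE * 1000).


SAE in g O2/kWh = 1.2 * 1000 = 1200 g/kWh
P = DO_demand / SAE_g = 765.4 / 1200 = 0.637833 kW

0.637833 kW


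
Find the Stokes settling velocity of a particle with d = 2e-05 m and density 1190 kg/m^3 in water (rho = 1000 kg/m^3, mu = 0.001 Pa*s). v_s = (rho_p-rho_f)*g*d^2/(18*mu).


Density difference: rho_p - rho_f = 1190 - 1000 = 190 kg/m^3
d^2 = (2e-05)^2 = 4e-10 m^2
Numerator = (rho_p - rho_f) * g * d^2 = 190 * 9.81 * 4e-10 = 7.4556e-07
Denominator = 18 * mu = 18 * 0.001 = 0.018
v_s = 7.4556e-07 / 0.018 = 4.142e-05 m/s
Check: Re = rho_f * v_s * d / mu = 1000 * 4.142e-05 * 2e-05 / 0.001 = 8.28e-04 < 1, so Stokes' law applies.

4.142e-05 m/s


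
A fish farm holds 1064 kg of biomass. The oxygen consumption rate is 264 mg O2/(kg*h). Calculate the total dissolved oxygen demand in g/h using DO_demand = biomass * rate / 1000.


Total O2 consumption (mg/h) = 1064 kg * 264 mg/(kg*h) = 280896 mg/h
Convert to g/h: 280896 / 1000 = 280.896 g/h

280.896 g/h


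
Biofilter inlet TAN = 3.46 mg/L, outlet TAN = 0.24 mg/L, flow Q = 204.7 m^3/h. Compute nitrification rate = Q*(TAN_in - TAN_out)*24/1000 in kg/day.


Concentration drop: TAN_in - TAN_out = 3.46 - 0.24 = 3.22 mg/L
Hourly TAN removed = Q * dTAN = 204.7 m^3/h * 3.22 mg/L = 659.134 g/h  (m^3/h * mg/L = g/h)
Daily TAN removed = 659.134 * 24 = 15819.216 g/day
Convert to kg/day: 15819.216 / 1000 = 15.819216 kg/day

15.819216 kg/day


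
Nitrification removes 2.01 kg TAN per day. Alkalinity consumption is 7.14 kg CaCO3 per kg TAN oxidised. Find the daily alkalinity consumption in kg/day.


Alkalinity factor: 7.14 kg CaCO3 consumed per kg TAN nitrified
alk = 2.01 kg TAN * 7.14 = 14.3514 kg CaCO3/day

14.3514 kg CaCO3/day


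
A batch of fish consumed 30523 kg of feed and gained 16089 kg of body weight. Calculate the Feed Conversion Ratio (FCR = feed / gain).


FCR = feed consumed / weight gained
FCR = 30523 kg / 16089 kg = 1.89713

1.89713


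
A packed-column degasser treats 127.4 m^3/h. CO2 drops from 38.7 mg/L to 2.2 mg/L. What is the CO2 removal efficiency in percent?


CO2_out / CO2_in = 2.2 / 38.7 = 0.056847545
Fraction remaining = 0.056847545
efficiency = (1 - 0.056847545) * 100 = 94.3152 %

94.3152 %


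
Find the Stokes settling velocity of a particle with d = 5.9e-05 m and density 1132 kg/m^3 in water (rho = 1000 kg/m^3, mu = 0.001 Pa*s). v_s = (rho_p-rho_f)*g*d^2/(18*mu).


Density difference: rho_p - rho_f = 1132 - 1000 = 132 kg/m^3
d^2 = (5.9e-05)^2 = 3.481e-09 m^2
Numerator = (rho_p - rho_f) * g * d^2 = 132 * 9.81 * 3.481e-09 = 4.5076165e-06
Denominator = 18 * mu = 18 * 0.001 = 0.018
v_s = 4.5076165e-06 / 0.018 = 2.50423e-04 m/s
Check: Re = rho_f * v_s * d / mu = 1000 * 2.50423e-04 * 5.9e-05 / 0.001 = 0.0148 < 1, so Stokes' law applies.

2.50423e-04 m/s


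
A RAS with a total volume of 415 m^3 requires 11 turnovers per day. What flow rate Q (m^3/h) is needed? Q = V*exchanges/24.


Daily recirculation volume = 415 m^3 * 11 = 4565 m^3/day
Flow rate Q = daily volume / 24 h = 4565 / 24 = 190.208 m^3/h

190.208 m^3/h


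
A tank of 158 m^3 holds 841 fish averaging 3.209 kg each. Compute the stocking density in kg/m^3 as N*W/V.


Total biomass = 841 fish * 3.209 kg = 2698.769 kg
Density = total biomass / volume = 2698.769 / 158 = 17.0808 kg/m^3

17.0808 kg/m^3


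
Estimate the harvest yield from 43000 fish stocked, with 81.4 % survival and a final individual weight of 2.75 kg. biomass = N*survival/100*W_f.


Survivors = 43000 * 81.4/100 = 35002 fish
Harvest biomass = survivors * W_f = 35002 * 2.75 = 96255.5 kg

96255.5 kg


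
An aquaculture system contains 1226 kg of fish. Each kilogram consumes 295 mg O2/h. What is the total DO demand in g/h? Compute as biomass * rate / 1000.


Total O2 consumption (mg/h) = 1226 kg * 295 mg/(kg*h) = 361670 mg/h
Convert to g/h: 361670 / 1000 = 361.67 g/h

361.67 g/h


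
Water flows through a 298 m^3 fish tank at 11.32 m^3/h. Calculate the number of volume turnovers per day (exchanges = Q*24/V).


Daily flow volume = 11.32 m^3/h * 24 h = 271.68 m^3/day
Exchanges = daily flow / tank volume = 271.68 / 298 = 0.911678 exchanges/day

0.911678 exchanges/day


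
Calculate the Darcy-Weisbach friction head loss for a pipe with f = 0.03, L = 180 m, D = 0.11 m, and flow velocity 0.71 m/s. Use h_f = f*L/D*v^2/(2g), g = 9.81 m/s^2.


v^2 = 0.71^2 = 0.5041 m^2/s^2
L/D = 180/0.11 = 1636.3636
h_f = f*(L/D)*v^2/(2g) = 0.03 * 1636.3636 * 0.5041 / 19.62 = 1.2613 m

1.2613 m


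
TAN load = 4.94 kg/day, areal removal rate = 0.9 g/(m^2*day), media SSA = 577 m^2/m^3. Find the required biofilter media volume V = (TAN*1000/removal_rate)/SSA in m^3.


A = 4.94*1000 / 0.9 = 5488.8889 m^2
V = 5488.8889 / 577 = 9.51281

9.51281 m^3


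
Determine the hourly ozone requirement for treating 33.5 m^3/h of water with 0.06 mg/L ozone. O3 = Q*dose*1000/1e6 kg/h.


O3 demand (mg/h) = Q * dose * 1000 = 33.5 * 0.06 * 1000 = 2010 mg/h
Convert mg to kg: 2010 / 1e6 = 0.00201 kg/h

0.00201 kg/h


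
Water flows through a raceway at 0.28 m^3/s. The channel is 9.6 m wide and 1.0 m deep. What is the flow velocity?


Cross-sectional area = W * d = 9.6 * 1.0 = 9.6 m^2
Velocity = Q / A = 0.28 / 9.6 = 0.0291667 m/s

0.0291667 m/s


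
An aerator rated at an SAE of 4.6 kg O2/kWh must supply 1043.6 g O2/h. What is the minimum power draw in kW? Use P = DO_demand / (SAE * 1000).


SAE in g O2/kWh = 4.6 * 1000 = 4600 g/kWh
P = DO_demand / SAE_g = 1043.6 / 4600 = 0.22687 kW

0.22687 kW


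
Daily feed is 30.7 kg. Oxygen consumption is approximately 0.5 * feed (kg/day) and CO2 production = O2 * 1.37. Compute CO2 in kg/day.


O2 = 30.7 * 0.5 = 15.35
CO2 = 15.35 * 1.37 = 21.0295

21.0295 kg/day


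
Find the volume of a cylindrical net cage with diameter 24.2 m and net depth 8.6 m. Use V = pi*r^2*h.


r = d/2 = 24.2/2 = 12.1 m
Base area = pi*r^2 = pi*12.1^2 = 459.96058 m^2
Volume = 459.96058 * 8.6 = 3955.66 m^3

3955.66 m^3


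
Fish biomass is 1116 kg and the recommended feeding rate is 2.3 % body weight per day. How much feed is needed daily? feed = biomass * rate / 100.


Feeding rate fraction = 2.3% / 100 = 0.023
Daily feed = 1116 kg * 0.023 = 25.668 kg/day

25.668 kg/day


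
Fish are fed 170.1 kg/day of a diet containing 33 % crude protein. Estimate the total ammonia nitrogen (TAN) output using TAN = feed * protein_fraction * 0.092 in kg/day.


Protein in feed = 170.1 * 33/100 = 56.133 kg/day
TAN = protein * 0.092 = 56.133 * 0.092 = 5.164236 kg/day

5.164236 kg/day


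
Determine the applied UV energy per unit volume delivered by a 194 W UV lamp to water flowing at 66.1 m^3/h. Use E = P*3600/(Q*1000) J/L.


Energy delivered per hour = 194 W * 3600 s = 698400 J/h
Volume treated per hour = 66.1 m^3/h * 1000 = 66100 L/h
dose = 698400 / 66100 = 10.5658 J/L

10.5658 J/L


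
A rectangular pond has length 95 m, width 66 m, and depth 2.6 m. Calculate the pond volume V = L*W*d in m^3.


Base area = L * W = 95 * 66 = 6270 m^2
Volume = area * depth = 6270 * 2.6 = 16302 m^3

16302 m^3


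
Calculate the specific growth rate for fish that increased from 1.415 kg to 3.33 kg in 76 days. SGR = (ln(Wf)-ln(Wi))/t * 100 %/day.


ln(W_f) = ln(3.33) = 1.2029723
ln(W_i) = ln(1.415) = 0.34712953
ln(W_f) - ln(W_i) = 1.2029723 - 0.34712953 = 0.85584277
SGR = 0.85584277 / 76 * 100 = 1.12611 %/day

1.12611 %/day


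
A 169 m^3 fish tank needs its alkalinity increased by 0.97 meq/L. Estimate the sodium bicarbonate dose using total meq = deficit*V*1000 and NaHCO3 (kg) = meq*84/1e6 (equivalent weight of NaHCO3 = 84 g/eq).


Tank volume in L = 169 m^3 * 1000 = 169000 L
Total meq required = 0.97 meq/L * 169000 L = 163930 meq
NaHCO3 mass = 163930 meq * 84 mg/meq / 1e6 = 13.7701 kg

13.7701 kg


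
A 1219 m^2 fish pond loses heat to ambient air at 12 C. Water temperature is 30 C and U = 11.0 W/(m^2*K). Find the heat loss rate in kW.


Temperature difference dT = 30 - 12 = 18 K
Heat loss (W) = U * A * dT = 11.0 * 1219 * 18 = 241362 W
Convert to kW: 241362 / 1000 = 241.362 kW

241.362 kW


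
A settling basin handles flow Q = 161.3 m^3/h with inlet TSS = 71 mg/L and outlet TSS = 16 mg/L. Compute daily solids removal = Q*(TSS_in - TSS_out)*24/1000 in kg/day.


Concentration drop: TSS_in - TSS_out = 71 - 16 = 55 mg/L
Hourly solids removed = Q * dTSS = 161.3 m^3/h * 55 mg/L = 8871.5 g/h  (m^3/h * mg/L = g/h)
Daily solids removed = 8871.5 * 24 = 212916 g/day
Convert g to kg: 212916 / 1000 = 212.916 kg/day

212.916 kg/day


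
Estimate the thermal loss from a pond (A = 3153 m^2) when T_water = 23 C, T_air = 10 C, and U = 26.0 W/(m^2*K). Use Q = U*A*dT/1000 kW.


Temperature difference dT = 23 - 10 = 13 K
Heat loss (W) = U * A * dT = 26.0 * 3153 * 13 = 1065714 W
Convert to kW: 1065714 / 1000 = 1065.714 kW

1065.714 kW


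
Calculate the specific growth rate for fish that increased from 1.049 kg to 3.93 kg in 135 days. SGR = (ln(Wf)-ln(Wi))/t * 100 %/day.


ln(W_f) = ln(3.93) = 1.3686394
ln(W_i) = ln(1.049) = 0.047837329
ln(W_f) - ln(W_i) = 1.3686394 - 0.047837329 = 1.3208021
SGR = 1.3208021 / 135 * 100 = 0.978372 %/day

0.978372 %/day


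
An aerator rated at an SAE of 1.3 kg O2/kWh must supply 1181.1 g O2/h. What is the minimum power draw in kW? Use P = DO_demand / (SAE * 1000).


SAE in g O2/kWh = 1.3 * 1000 = 1300 g/kWh
P = DO_demand / SAE_g = 1181.1 / 1300 = 0.908538 kW

0.908538 kW


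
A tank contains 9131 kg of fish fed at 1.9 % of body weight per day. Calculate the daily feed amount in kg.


Feeding rate fraction = 1.9% / 100 = 0.019
Daily feed = 9131 kg * 0.019 = 173.489 kg/day

173.489 kg/day


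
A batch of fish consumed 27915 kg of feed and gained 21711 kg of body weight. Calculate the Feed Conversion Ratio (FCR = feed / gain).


FCR = feed consumed / weight gained
FCR = 27915 kg / 21711 kg = 1.28575

1.28575


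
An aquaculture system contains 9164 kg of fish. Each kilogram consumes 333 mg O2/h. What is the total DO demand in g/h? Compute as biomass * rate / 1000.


Total O2 consumption (mg/h) = 9164 kg * 333 mg/(kg*h) = 3051612 mg/h
Convert to g/h: 3051612 / 1000 = 3051.612 g/h

3051.612 g/h


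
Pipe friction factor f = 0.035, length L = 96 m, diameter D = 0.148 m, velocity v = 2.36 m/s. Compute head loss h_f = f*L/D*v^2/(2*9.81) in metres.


v^2 = 2.36^2 = 5.5696 m^2/s^2
L/D = 96/0.148 = 648.64865
h_f = f*(L/D)*v^2/(2g) = 0.035 * 648.64865 * 5.5696 / 19.62 = 6.4447 m

6.4447 m


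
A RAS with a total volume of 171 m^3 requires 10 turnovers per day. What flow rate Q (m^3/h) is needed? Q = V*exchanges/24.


Daily recirculation volume = 171 m^3 * 10 = 1710 m^3/day
Flow rate Q = daily volume / 24 h = 1710 / 24 = 71.25 m^3/h

71.25 m^3/h


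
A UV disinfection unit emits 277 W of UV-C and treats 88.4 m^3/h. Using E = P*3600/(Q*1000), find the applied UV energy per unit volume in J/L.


Energy delivered per hour = 277 W * 3600 s = 997200 J/h
Volume treated per hour = 88.4 m^3/h * 1000 = 88400 L/h
dose = 997200 / 88400 = 11.2805 J/L

11.2805 J/L


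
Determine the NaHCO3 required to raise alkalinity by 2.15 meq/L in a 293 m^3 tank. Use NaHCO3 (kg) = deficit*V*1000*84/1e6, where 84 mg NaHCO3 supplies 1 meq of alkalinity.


Tank volume in L = 293 m^3 * 1000 = 293000 L
Total meq required = 2.15 meq/L * 293000 L = 629950 meq
NaHCO3 mass = 629950 meq * 84 mg/meq / 1e6 = 52.9158 kg

52.9158 kg


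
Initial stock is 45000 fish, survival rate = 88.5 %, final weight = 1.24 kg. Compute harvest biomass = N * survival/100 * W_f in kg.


Survivors = 45000 * 88.5/100 = 39825 fish
Harvest biomass = survivors * W_f = 39825 * 1.24 = 49383 kg

49383 kg


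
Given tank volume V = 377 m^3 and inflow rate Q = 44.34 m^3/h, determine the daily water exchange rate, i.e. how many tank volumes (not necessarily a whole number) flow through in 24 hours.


Daily flow volume = 44.34 m^3/h * 24 h = 1064.16 m^3/day
Exchanges = daily flow / tank volume = 1064.16 / 377 = 2.82271 exchanges/day

2.82271 exchanges/day


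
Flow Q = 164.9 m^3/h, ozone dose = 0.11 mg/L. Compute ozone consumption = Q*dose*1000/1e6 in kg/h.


O3 demand (mg/h) = Q * dose * 1000 = 164.9 * 0.11 * 1000 = 18139 mg/h
Convert mg to kg: 18139 / 1e6 = 0.018139 kg/h

0.018139 kg/h


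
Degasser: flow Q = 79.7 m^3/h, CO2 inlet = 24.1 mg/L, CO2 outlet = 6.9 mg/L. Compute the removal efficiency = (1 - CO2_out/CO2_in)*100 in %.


CO2_out / CO2_in = 6.9 / 24.1 = 0.28630705
Fraction remaining = 0.28630705
efficiency = (1 - 0.28630705) * 100 = 71.3693 %

71.3693 %


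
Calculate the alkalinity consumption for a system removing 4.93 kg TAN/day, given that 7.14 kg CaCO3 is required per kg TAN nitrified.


Alkalinity factor: 7.14 kg CaCO3 consumed per kg TAN nitrified
alk = 4.93 kg TAN * 7.14 = 35.2002 kg CaCO3/day

35.2002 kg CaCO3/day


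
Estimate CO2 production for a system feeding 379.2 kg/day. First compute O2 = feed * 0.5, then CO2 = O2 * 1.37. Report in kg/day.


O2 = 379.2 * 0.5 = 189.6
CO2 = 189.6 * 1.37 = 259.752

259.752 kg/day


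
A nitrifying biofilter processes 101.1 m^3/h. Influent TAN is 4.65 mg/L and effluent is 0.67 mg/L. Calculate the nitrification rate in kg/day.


Concentration drop: TAN_in - TAN_out = 4.65 - 0.67 = 3.98 mg/L
Hourly TAN removed = Q * dTAN = 101.1 m^3/h * 3.98 mg/L = 402.378 g/h  (m^3/h * mg/L = g/h)
Daily TAN removed = 402.378 * 24 = 9657.072 g/day
Convert to kg/day: 9657.072 / 1000 = 9.657072 kg/day

9.657072 kg/day


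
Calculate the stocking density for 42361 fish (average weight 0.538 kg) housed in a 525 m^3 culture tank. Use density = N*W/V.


Total biomass = 42361 fish * 0.538 kg = 22790.218 kg
Density = total biomass / volume = 22790.218 / 525 = 43.4099 kg/m^3

43.4099 kg/m^3


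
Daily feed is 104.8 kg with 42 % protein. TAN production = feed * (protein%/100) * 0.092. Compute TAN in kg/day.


Protein in feed = 104.8 * 42/100 = 44.016 kg/day
TAN = protein * 0.092 = 44.016 * 0.092 = 4.049472 kg/day

4.049472 kg/day


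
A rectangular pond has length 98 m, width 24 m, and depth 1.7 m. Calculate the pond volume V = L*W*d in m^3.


Base area = L * W = 98 * 24 = 2352 m^2
Volume = area * depth = 2352 * 1.7 = 3998.4 m^3

3998.4 m^3


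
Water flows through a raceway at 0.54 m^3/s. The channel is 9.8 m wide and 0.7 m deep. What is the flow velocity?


Cross-sectional area = W * d = 9.8 * 0.7 = 6.86 m^2
Velocity = Q / A = 0.54 / 6.86 = 0.0787172 m/s

0.0787172 m/s


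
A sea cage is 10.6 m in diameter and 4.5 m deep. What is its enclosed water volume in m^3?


r = d/2 = 10.6/2 = 5.3 m
Base area = pi*r^2 = pi*5.3^2 = 88.247338 m^2
Volume = 88.247338 * 4.5 = 397.113 m^3

397.113 m^3


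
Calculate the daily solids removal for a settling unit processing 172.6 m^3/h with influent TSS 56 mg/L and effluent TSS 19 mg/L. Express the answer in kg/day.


Concentration drop: TSS_in - TSS_out = 56 - 19 = 37 mg/L
Hourly solids removed = Q * dTSS = 172.6 m^3/h * 37 mg/L = 6386.2 g/h  (m^3/h * mg/L = g/h)
Daily solids removed = 6386.2 * 24 = 153268.8 g/day
Convert g to kg: 153268.8 / 1000 = 153.2688 kg/day

153.2688 kg/day


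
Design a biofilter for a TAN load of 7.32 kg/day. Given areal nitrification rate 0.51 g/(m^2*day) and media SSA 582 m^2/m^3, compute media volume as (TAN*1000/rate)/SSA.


A = 7.32*1000 / 0.51 = 14352.941 m^2
V = 14352.941 / 582 = 24.6614

24.6614 m^3


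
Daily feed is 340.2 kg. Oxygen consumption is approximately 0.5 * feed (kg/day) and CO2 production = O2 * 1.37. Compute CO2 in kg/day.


O2 = 340.2 * 0.5 = 170.1
CO2 = 170.1 * 1.37 = 233.037

233.037 kg/day


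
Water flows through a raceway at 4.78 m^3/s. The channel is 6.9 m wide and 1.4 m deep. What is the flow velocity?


Cross-sectional area = W * d = 6.9 * 1.4 = 9.66 m^2
Velocity = Q / A = 4.78 / 9.66 = 0.494824 m/s

0.494824 m/s


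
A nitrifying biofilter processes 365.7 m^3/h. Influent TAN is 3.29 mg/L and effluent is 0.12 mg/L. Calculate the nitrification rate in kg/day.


Concentration drop: TAN_in - TAN_out = 3.29 - 0.12 = 3.17 mg/L
Hourly TAN removed = Q * dTAN = 365.7 m^3/h * 3.17 mg/L = 1159.269 g/h  (m^3/h * mg/L = g/h)
Daily TAN removed = 1159.269 * 24 = 27822.456 g/day
Convert to kg/day: 27822.456 / 1000 = 27.822456 kg/day

27.822456 kg/day


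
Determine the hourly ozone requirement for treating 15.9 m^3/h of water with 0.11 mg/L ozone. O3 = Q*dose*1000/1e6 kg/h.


O3 demand (mg/h) = Q * dose * 1000 = 15.9 * 0.11 * 1000 = 1749 mg/h
Convert mg to kg: 1749 / 1e6 = 0.001749 kg/h

0.001749 kg/h


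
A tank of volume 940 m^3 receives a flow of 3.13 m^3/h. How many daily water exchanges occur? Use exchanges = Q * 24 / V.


Daily flow volume = 3.13 m^3/h * 24 h = 75.12 m^3/day
Exchanges = daily flow / tank volume = 75.12 / 940 = 0.0799149 exchanges/day

0.0799149 exchanges/day


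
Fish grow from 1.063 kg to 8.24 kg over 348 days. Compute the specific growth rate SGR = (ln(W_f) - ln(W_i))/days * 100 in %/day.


ln(W_f) = ln(8.24) = 2.1090003
ln(W_i) = ln(1.063) = 0.061095099
ln(W_f) - ln(W_i) = 2.1090003 - 0.061095099 = 2.0479052
SGR = 2.0479052 / 348 * 100 = 0.588479 %/day

0.588479 %/day


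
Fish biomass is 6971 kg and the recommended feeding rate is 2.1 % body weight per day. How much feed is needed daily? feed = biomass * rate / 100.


Feeding rate fraction = 2.1% / 100 = 0.021
Daily feed = 6971 kg * 0.021 = 146.391 kg/day

146.391 kg/day


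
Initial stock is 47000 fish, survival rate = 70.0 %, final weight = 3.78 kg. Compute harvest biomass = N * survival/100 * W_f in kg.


Survivors = 47000 * 70.0/100 = 32900 fish
Harvest biomass = survivors * W_f = 32900 * 3.78 = 124362 kg

124362 kg


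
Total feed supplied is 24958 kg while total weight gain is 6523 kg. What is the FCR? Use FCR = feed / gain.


FCR = feed consumed / weight gained
FCR = 24958 kg / 6523 kg = 3.82615

3.82615


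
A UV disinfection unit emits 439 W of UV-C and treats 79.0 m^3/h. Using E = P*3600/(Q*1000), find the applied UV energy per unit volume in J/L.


Energy delivered per hour = 439 W * 3600 s = 1580400 J/h
Volume treated per hour = 79.0 m^3/h * 1000 = 79000 L/h
dose = 1580400 / 79000 = 20.0051 J/L

20.0051 J/L


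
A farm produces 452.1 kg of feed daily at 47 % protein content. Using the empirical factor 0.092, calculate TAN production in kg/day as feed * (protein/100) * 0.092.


Protein in feed = 452.1 * 47/100 = 212.487 kg/day
TAN = protein * 0.092 = 212.487 * 0.092 = 19.548804 kg/day

19.548804 kg/day


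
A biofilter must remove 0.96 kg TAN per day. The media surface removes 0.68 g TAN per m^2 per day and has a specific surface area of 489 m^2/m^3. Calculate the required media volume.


A = 0.96*1000 / 0.68 = 1411.7647 m^2
V = 1411.7647 / 489 = 2.88704

2.88704 m^3


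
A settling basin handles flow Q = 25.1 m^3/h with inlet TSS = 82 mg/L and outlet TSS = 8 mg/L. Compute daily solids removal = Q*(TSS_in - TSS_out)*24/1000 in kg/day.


Concentration drop: TSS_in - TSS_out = 82 - 8 = 74 mg/L
Hourly solids removed = Q * dTSS = 25.1 m^3/h * 74 mg/L = 1857.4 g/h  (m^3/h * mg/L = g/h)
Daily solids removed = 1857.4 * 24 = 44577.6 g/day
Convert g to kg: 44577.6 / 1000 = 44.5776 kg/day

44.5776 kg/day


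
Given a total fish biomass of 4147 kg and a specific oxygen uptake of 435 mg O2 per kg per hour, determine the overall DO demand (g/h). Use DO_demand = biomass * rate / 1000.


Total O2 consumption (mg/h) = 4147 kg * 435 mg/(kg*h) = 1803945 mg/h
Convert to g/h: 1803945 / 1000 = 1803.945 g/h

1803.945 g/h


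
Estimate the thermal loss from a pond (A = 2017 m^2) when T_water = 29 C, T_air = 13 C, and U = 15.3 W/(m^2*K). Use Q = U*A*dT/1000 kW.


Temperature difference dT = 29 - 13 = 16 K
Heat loss (W) = U * A * dT = 15.3 * 2017 * 16 = 493761.6 W
Convert to kW: 493761.6 / 1000 = 493.7616 kW

493.7616 kW


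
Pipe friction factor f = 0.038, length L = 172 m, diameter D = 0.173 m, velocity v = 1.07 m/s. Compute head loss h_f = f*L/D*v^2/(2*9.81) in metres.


v^2 = 1.07^2 = 1.1449 m^2/s^2
L/D = 172/0.173 = 994.21965
h_f = f*(L/D)*v^2/(2g) = 0.038 * 994.21965 * 1.1449 / 19.62 = 2.20462 m

2.20462 m


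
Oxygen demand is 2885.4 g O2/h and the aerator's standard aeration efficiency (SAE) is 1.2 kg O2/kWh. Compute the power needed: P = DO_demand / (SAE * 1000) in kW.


SAE in g O2/kWh = 1.2 * 1000 = 1200 g/kWh
P = DO_demand / SAE_g = 2885.4 / 1200 = 2.4045 kW

2.4045 kW


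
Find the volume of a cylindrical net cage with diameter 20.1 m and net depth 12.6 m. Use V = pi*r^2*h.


r = d/2 = 20.1/2 = 10.05 m
Base area = pi*r^2 = pi*10.05^2 = 317.30871 m^2
Volume = 317.30871 * 12.6 = 3998.09 m^3

3998.09 m^3


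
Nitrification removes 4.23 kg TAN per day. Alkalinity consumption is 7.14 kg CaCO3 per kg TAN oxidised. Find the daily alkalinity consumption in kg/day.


Alkalinity factor: 7.14 kg CaCO3 consumed per kg TAN nitrified
alk = 4.23 kg TAN * 7.14 = 30.2022 kg CaCO3/day

30.2022 kg CaCO3/day


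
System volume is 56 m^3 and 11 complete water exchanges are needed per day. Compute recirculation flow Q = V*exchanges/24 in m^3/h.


Daily recirculation volume = 56 m^3 * 11 = 616 m^3/day
Flow rate Q = daily volume / 24 h = 616 / 24 = 25.6667 m^3/h

25.6667 m^3/h


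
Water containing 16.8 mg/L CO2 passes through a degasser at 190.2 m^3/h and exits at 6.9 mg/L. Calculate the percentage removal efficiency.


CO2_out / CO2_in = 6.9 / 16.8 = 0.41071429
Fraction remaining = 0.41071429
efficiency = (1 - 0.41071429) * 100 = 58.9286 %

58.9286 %


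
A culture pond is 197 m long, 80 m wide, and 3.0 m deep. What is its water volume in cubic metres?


Base area = L * W = 197 * 80 = 15760 m^2
Volume = area * depth = 15760 * 3.0 = 47280 m^3

47280 m^3


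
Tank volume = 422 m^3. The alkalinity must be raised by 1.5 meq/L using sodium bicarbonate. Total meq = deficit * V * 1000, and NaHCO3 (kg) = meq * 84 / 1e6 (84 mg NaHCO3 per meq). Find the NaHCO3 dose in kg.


Tank volume in L = 422 m^3 * 1000 = 422000 L
Total meq required = 1.5 meq/L * 422000 L = 633000 meq
NaHCO3 mass = 633000 meq * 84 mg/meq / 1e6 = 53.172 kg

53.172 kg


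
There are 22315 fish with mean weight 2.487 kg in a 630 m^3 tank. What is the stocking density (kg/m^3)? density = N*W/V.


Total biomass = 22315 fish * 2.487 kg = 55497.405 kg
Density = total biomass / volume = 55497.405 / 630 = 88.0911 kg/m^3

88.0911 kg/m^3


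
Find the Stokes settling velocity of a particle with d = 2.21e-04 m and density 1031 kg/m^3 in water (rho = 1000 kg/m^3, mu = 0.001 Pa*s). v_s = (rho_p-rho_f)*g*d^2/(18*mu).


Density difference: rho_p - rho_f = 1031 - 1000 = 31 kg/m^3
d^2 = (2.21e-04)^2 = 4.8841e-08 m^2
Numerator = (rho_p - rho_f) * g * d^2 = 31 * 9.81 * 4.8841e-08 = 1.4853037e-05
Denominator = 18 * mu = 18 * 0.001 = 0.018
v_s = 1.4853037e-05 / 0.018 = 8.25169e-04 m/s
Check: Re = rho_f * v_s * d / mu = 1000 * 8.25169e-04 * 2.21e-04 / 0.001 = 0.182 < 1, so Stokes' law applies.

8.25169e-04 m/s


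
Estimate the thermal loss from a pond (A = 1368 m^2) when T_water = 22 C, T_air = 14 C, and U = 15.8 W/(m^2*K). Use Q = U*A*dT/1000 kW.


Temperature difference dT = 22 - 14 = 8 K
Heat loss (W) = U * A * dT = 15.8 * 1368 * 8 = 172915.2 W
Convert to kW: 172915.2 / 1000 = 172.9152 kW

172.9152 kW


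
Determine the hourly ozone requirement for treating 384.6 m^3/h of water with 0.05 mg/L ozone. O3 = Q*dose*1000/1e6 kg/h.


O3 demand (mg/h) = Q * dose * 1000 = 384.6 * 0.05 * 1000 = 19230 mg/h
Convert mg to kg: 19230 / 1e6 = 0.01923 kg/h

0.01923 kg/h


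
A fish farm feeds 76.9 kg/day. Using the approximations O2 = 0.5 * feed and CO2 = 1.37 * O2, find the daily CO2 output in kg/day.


O2 = 76.9 * 0.5 = 38.45
CO2 = 38.45 * 1.37 = 52.6765

52.6765 kg/day


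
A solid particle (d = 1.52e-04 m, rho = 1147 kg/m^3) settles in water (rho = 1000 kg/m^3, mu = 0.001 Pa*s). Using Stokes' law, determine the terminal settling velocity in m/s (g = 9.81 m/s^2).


Density difference: rho_p - rho_f = 1147 - 1000 = 147 kg/m^3
d^2 = (1.52e-04)^2 = 2.3104e-08 m^2
Numerator = (rho_p - rho_f) * g * d^2 = 147 * 9.81 * 2.3104e-08 = 3.3317585e-05
Denominator = 18 * mu = 18 * 0.001 = 0.018
v_s = 3.3317585e-05 / 0.018 = 0.00185098 m/s
Check: Re = rho_f * v_s * d / mu = 1000 * 0.00185098 * 1.52e-04 / 0.001 = 0.281 < 1, so Stokes' law applies.

0.00185098 m/s


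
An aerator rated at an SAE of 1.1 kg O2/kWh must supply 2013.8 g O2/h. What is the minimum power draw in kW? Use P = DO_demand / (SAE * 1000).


SAE in g O2/kWh = 1.1 * 1000 = 1100 g/kWh
P = DO_demand / SAE_g = 2013.8 / 1100 = 1.83073 kW

1.83073 kW


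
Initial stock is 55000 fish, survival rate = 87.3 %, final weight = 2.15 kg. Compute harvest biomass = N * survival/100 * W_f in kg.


Survivors = 55000 * 87.3/100 = 48015 fish
Harvest biomass = survivors * W_f = 48015 * 2.15 = 103232.25 kg

103232.25 kg


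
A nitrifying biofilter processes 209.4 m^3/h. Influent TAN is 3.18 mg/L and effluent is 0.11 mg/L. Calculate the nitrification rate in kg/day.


Concentration drop: TAN_in - TAN_out = 3.18 - 0.11 = 3.07 mg/L
Hourly TAN removed = Q * dTAN = 209.4 m^3/h * 3.07 mg/L = 642.858 g/h  (m^3/h * mg/L = g/h)
Daily TAN removed = 642.858 * 24 = 15428.592 g/day
Convert to kg/day: 15428.592 / 1000 = 15.428592 kg/day

15.428592 kg/day
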